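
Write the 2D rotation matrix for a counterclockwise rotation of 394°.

Rotation matrix formula: [[cos θ, -sin θ], [sin θ, cos θ]]
For θ = 394°:
cos(394°) = 0.8290
sin(394°) = 0.5592
Result: [[0.8290, -0.5592], [0.5592, 0.8290]]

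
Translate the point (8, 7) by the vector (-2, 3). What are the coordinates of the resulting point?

Translation by (-2, 3) (homogeneous matrix [[1, 0, -2], [0, 1, 3], [0, 0, 1]]):
x' = 8 + -2 = 6
y' = 7 + 3 = 10
Result: (6, 10)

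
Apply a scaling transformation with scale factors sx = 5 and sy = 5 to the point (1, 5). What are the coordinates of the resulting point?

Scaling matrix:
[[5, 0], [0, 5]]
Result: (1 × 5, 5 × 5) = (5, 25)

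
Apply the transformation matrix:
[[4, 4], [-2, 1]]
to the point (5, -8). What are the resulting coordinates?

Matrix multiplication:
[[4, 4], [-2, 1]] × [5, -8]ᵀ
= [(4)(5) + (4)(-8), (-2)(5) + (1)(-8)]ᵀ
= [-12, -18]ᵀ
Result: (-12, -18)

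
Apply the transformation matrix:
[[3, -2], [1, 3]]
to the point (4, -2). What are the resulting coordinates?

Matrix multiplication:
[[3, -2], [1, 3]] × [4, -2]ᵀ
= [(3)(4) + (-2)(-2), (1)(4) + (3)(-2)]ᵀ
= [16, -2]ᵀ
Result: (16, -2)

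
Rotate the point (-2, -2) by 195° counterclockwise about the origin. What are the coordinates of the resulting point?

Rotation matrix for 195°: [[cos 195°, -sin 195°], [sin 195°, cos 195°]] ≈ [[-0.965926, 0.258819], [-0.258819, -0.965926]]
[[-0.965926, 0.258819], [-0.258819, -0.965926]] × [-2, -2]ᵀ ≈ [1.4142, 2.4495]ᵀ
Result: (1.4142, 2.4495)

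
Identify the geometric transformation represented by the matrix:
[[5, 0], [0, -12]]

This matrix represents: non-uniform scaling by sx = 5, sy = -12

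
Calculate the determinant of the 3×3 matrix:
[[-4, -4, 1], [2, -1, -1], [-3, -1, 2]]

Expansion along first row:
det = -4·det([[-1,-1],[-1,2]]) - -4·det([[2,-1],[-3,2]]) + 1·det([[2,-1],[-3,-1]])
    = -4·(-1·2 - -1·-1) - -4·(2·2 - -1·-3) + 1·(2·-1 - -1·-3)
    = -4·-3 - -4·1 + 1·-5
    = 12 + 4 + -5 = 11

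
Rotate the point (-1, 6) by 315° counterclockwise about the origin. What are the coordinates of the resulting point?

Rotation matrix for 315°: [[cos 315°, -sin 315°], [sin 315°, cos 315°]] ≈ [[0.707107, 0.707107], [-0.707107, 0.707107]]
[[0.707107, 0.707107], [-0.707107, 0.707107]] × [-1, 6]ᵀ ≈ [3.5355, 4.9497]ᵀ
Result: (3.5355, 4.9497)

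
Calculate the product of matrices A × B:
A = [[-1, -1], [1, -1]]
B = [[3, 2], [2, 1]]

Matrix multiplication:
C[0][0] = -1×3 + -1×2 = -5
C[0][1] = -1×2 + -1×1 = -3
C[1][0] = 1×3 + -1×2 = 1
C[1][1] = 1×2 + -1×1 = 1
Result: [[-5, -3], [1, 1]]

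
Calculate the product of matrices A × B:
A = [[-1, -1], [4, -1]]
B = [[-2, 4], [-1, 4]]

Matrix multiplication:
C[0][0] = -1×-2 + -1×-1 = 3
C[0][1] = -1×4 + -1×4 = -8
C[1][0] = 4×-2 + -1×-1 = -7
C[1][1] = 4×4 + -1×4 = 12
Result: [[3, -8], [-7, 12]]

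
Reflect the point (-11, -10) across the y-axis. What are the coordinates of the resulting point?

Reflection across y-axis: (-11, -10) → (11, -10)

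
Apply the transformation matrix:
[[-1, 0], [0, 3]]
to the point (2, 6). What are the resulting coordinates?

Matrix multiplication:
[[-1, 0], [0, 3]] × [2, 6]ᵀ
= [(-1)(2) + (0)(6), (0)(2) + (3)(6)]ᵀ
= [-2, 18]ᵀ
Result: (-2, 18)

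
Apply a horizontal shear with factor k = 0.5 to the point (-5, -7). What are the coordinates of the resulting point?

Shear matrix for horizontal shear with factor k = 0.5:
[[1, 0.50], [0, 1]]
Result: (-5, -7) → (-8.5, -7)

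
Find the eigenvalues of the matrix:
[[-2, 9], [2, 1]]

Characteristic equation: det(A - λI) = 0
λ² - (trace)λ + (det) = 0
trace = -2 + 1 = -1, det = (-2)(1) - (9)(2) = -20
λ² - (-1)λ + (-20) = 0
λ = (-1 ± √((-1)² - 4·(-20))) / 2 = (-1 ± √81) / 2
Solving: λ = -5, 4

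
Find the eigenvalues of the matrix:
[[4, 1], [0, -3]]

Characteristic equation: det(A - λI) = 0
λ² - (trace)λ + (det) = 0
trace = 4 + -3 = 1, det = (4)(-3) - (1)(0) = -12
λ² - (1)λ + (-12) = 0
λ = (1 ± √((1)² - 4·(-12))) / 2 = (1 ± √49) / 2
Solving: λ = -3, 4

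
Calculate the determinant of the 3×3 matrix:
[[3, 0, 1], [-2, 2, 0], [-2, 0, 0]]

Expansion along first row:
det = 3·det([[2,0],[0,0]]) - 0·det([[-2,0],[-2,0]]) + 1·det([[-2,2],[-2,0]])
    = 3·(2·0 - 0·0) - 0·(-2·0 - 0·-2) + 1·(-2·0 - 2·-2)
    = 3·0 - 0·0 + 1·4
    = 0 + 0 + 4 = 4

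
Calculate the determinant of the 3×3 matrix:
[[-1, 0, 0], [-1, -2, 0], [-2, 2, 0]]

Expansion along first row:
det = -1·det([[-2,0],[2,0]]) - 0·det([[-1,0],[-2,0]]) + 0·det([[-1,-2],[-2,2]])
    = -1·(-2·0 - 0·2) - 0·(-1·0 - 0·-2) + 0·(-1·2 - -2·-2)
    = -1·0 - 0·0 + 0·-6
    = 0 + 0 + 0 = 0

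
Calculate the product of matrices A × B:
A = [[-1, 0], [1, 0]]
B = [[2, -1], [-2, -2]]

Matrix multiplication:
C[0][0] = -1×2 + 0×-2 = -2
C[0][1] = -1×-1 + 0×-2 = 1
C[1][0] = 1×2 + 0×-2 = 2
C[1][1] = 1×-1 + 0×-2 = -1
Result: [[-2, 1], [2, -1]]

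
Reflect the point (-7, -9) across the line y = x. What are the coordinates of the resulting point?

Reflection across line y = x: (-7, -9) → (-9, -7)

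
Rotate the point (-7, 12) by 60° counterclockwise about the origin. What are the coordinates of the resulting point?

Rotation matrix for 60°: [[cos 60°, -sin 60°], [sin 60°, cos 60°]] ≈ [[0.500000, -0.866025], [0.866025, 0.500000]]
[[0.500000, -0.866025], [0.866025, 0.500000]] × [-7, 12]ᵀ ≈ [-13.8923, -0.0622]ᵀ
Result: (-13.8923, -0.0622)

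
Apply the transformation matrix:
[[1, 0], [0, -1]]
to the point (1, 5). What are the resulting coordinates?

Matrix multiplication:
[[1, 0], [0, -1]] × [1, 5]ᵀ
= [(1)(1) + (0)(5), (0)(1) + (-1)(5)]ᵀ
= [1, -5]ᵀ
Result: (1, -5)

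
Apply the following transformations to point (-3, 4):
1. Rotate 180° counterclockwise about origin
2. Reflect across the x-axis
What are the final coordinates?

Step 1: Rotate 180° → (3, -4)
Step 2: Reflect across x-axis → (3, 4)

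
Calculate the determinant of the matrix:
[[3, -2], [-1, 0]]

For a 2×2 matrix [[a, b], [c, d]], det = ad - bc
det = (3)(0) - (-2)(-1) = 0 - 2 = -2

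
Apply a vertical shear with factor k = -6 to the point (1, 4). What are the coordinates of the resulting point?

Shear matrix for vertical shear with factor k = -6:
[[1, 0], [-6, 1]]
Result: (1, 4) → (1, -2)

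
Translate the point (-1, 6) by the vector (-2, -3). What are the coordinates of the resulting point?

Translation by (-2, -3) (homogeneous matrix [[1, 0, -2], [0, 1, -3], [0, 0, 1]]):
x' = -1 + -2 = -3
y' = 6 + -3 = 3
Result: (-3, 3)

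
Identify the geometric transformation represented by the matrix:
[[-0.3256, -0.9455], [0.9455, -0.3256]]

This matrix represents: rotation by 109° counterclockwise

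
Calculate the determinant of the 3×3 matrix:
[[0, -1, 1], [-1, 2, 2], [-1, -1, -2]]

Expansion along first row:
det = 0·det([[2,2],[-1,-2]]) - -1·det([[-1,2],[-1,-2]]) + 1·det([[-1,2],[-1,-1]])
    = 0·(2·-2 - 2·-1) - -1·(-1·-2 - 2·-1) + 1·(-1·-1 - 2·-1)
    = 0·-2 - -1·4 + 1·3
    = 0 + 4 + 3 = 7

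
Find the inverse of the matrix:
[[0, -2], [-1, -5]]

For [[a,b],[c,d]], inverse = (1/det)·[[d,-b],[-c,a]]
det = (0)(-5) - (-2)(-1) = 0 - 2 = -2
Inverse = (1/-2)·[[-5, 2], [1, 0]]
= [[5/2, -1], [-1/2, 0]]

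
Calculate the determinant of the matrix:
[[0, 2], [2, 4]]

For a 2×2 matrix [[a, b], [c, d]], det = ad - bc
det = (0)(4) - (2)(2) = 0 - 4 = -4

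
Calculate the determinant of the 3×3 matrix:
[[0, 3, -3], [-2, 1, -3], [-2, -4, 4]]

Expansion along first row:
det = 0·det([[1,-3],[-4,4]]) - 3·det([[-2,-3],[-2,4]]) + -3·det([[-2,1],[-2,-4]])
    = 0·(1·4 - -3·-4) - 3·(-2·4 - -3·-2) + -3·(-2·-4 - 1·-2)
    = 0·-8 - 3·-14 + -3·10
    = 0 + 42 + -30 = 12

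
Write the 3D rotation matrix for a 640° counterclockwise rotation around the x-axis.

Rotation matrix for counterclockwise 640° around x-axis:
cos(640°) = 0.1736, sin(640°) = -0.9848
Result: [[1, 0, 0], [0, 0.1736, 0.9848], [0, -0.9848, 0.1736]]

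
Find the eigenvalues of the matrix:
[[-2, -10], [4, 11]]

Characteristic equation: det(A - λI) = 0
λ² - (trace)λ + (det) = 0
trace = -2 + 11 = 9, det = (-2)(11) - (-10)(4) = 18
λ² - (9)λ + (18) = 0
λ = (9 ± √((9)² - 4·(18))) / 2 = (9 ± √9) / 2
Solving: λ = 3, 6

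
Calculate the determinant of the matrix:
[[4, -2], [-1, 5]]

For a 2×2 matrix [[a, b], [c, d]], det = ad - bc
det = (4)(5) - (-2)(-1) = 20 - 2 = 18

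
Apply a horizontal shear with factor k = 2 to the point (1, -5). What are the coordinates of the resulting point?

Shear matrix for horizontal shear with factor k = 2:
[[1, 2], [0, 1]]
Result: (1, -5) → (-9, -5)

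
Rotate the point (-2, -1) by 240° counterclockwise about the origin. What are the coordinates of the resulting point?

Rotation matrix for 240°: [[cos 240°, -sin 240°], [sin 240°, cos 240°]] ≈ [[-0.500000, 0.866025], [-0.866025, -0.500000]]
[[-0.500000, 0.866025], [-0.866025, -0.500000]] × [-2, -1]ᵀ ≈ [0.1340, 2.2321]ᵀ
Result: (0.1340, 2.2321)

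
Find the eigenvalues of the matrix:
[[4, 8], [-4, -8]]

Characteristic equation: det(A - λI) = 0
λ² - (trace)λ + (det) = 0
trace = 4 + -8 = -4, det = (4)(-8) - (8)(-4) = 0
λ² - (-4)λ + (0) = 0
λ = (-4 ± √((-4)² - 4·(0))) / 2 = (-4 ± √16) / 2
Solving: λ = -4, 0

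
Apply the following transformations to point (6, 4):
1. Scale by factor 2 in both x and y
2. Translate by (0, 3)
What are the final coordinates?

Step 1: Scale (6, 4) by 2 → (12, 8)
Step 2: Translate by (0, 3) → (12, 11)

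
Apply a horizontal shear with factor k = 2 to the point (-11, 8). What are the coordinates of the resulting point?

Shear matrix for horizontal shear with factor k = 2:
[[1, 2], [0, 1]]
Result: (-11, 8) → (5, 8)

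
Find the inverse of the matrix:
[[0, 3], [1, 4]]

For [[a,b],[c,d]], inverse = (1/det)·[[d,-b],[-c,a]]
det = (0)(4) - (3)(1) = 0 - 3 = -3
Inverse = (1/-3)·[[4, -3], [-1, 0]]
= [[-4/3, 1], [1/3, 0]]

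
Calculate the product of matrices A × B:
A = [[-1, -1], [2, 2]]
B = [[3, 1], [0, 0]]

Matrix multiplication:
C[0][0] = -1×3 + -1×0 = -3
C[0][1] = -1×1 + -1×0 = -1
C[1][0] = 2×3 + 2×0 = 6
C[1][1] = 2×1 + 2×0 = 2
Result: [[-3, -1], [6, 2]]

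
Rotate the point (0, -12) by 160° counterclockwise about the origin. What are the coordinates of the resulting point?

Rotation matrix for 160°: [[cos 160°, -sin 160°], [sin 160°, cos 160°]] ≈ [[-0.939693, -0.342020], [0.342020, -0.939693]]
[[-0.939693, -0.342020], [0.342020, -0.939693]] × [0, -12]ᵀ ≈ [4.1042, 11.2763]ᵀ
Result: (4.1042, 11.2763)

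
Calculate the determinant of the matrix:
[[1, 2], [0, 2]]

For a 2×2 matrix [[a, b], [c, d]], det = ad - bc
det = (1)(2) - (2)(0) = 2 - 0 = 2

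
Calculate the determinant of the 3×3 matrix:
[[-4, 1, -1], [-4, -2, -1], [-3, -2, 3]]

Expansion along first row:
det = -4·det([[-2,-1],[-2,3]]) - 1·det([[-4,-1],[-3,3]]) + -1·det([[-4,-2],[-3,-2]])
    = -4·(-2·3 - -1·-2) - 1·(-4·3 - -1·-3) + -1·(-4·-2 - -2·-3)
    = -4·-8 - 1·-15 + -1·2
    = 32 + 15 + -2 = 45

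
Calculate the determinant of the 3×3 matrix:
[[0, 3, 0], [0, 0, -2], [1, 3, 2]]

Expansion along first row:
det = 0·det([[0,-2],[3,2]]) - 3·det([[0,-2],[1,2]]) + 0·det([[0,0],[1,3]])
    = 0·(0·2 - -2·3) - 3·(0·2 - -2·1) + 0·(0·3 - 0·1)
    = 0·6 - 3·2 + 0·0
    = 0 + -6 + 0 = -6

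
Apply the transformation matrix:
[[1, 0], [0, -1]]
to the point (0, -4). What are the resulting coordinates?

Matrix multiplication:
[[1, 0], [0, -1]] × [0, -4]ᵀ
= [(1)(0) + (0)(-4), (0)(0) + (-1)(-4)]ᵀ
= [0, 4]ᵀ
Result: (0, 4)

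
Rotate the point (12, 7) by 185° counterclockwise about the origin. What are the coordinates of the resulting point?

Rotation matrix for 185°: [[cos 185°, -sin 185°], [sin 185°, cos 185°]] ≈ [[-0.996195, 0.087156], [-0.087156, -0.996195]]
[[-0.996195, 0.087156], [-0.087156, -0.996195]] × [12, 7]ᵀ ≈ [-11.3442, -8.0192]ᵀ
Result: (-11.3442, -8.0192)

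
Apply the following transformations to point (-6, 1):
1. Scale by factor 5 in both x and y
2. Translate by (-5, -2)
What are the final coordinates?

Step 1: Scale (-6, 1) by 5 → (-30, 5)
Step 2: Translate by (-5, -2) → (-35, 3)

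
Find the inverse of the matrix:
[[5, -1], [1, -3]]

For [[a,b],[c,d]], inverse = (1/det)·[[d,-b],[-c,a]]
det = (5)(-3) - (-1)(1) = -15 - -1 = -14
Inverse = (1/-14)·[[-3, 1], [-1, 5]]
= [[3/14, -1/14], [1/14, -5/14]]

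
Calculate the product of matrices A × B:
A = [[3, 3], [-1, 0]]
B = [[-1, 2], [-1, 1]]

Matrix multiplication:
C[0][0] = 3×-1 + 3×-1 = -6
C[0][1] = 3×2 + 3×1 = 9
C[1][0] = -1×-1 + 0×-1 = 1
C[1][1] = -1×2 + 0×1 = -2
Result: [[-6, 9], [1, -2]]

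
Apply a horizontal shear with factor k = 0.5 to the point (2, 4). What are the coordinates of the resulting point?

Shear matrix for horizontal shear with factor k = 0.5:
[[1, 0.50], [0, 1]]
Result: (2, 4) → (4, 4)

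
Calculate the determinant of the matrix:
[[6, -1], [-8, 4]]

For a 2×2 matrix [[a, b], [c, d]], det = ad - bc
det = (6)(4) - (-1)(-8) = 24 - 8 = 16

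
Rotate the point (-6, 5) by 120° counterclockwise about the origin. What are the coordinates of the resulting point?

Rotation matrix for 120°: [[cos 120°, -sin 120°], [sin 120°, cos 120°]] ≈ [[-0.500000, -0.866025], [0.866025, -0.500000]]
[[-0.500000, -0.866025], [0.866025, -0.500000]] × [-6, 5]ᵀ ≈ [-1.3301, -7.6962]ᵀ
Result: (-1.3301, -7.6962)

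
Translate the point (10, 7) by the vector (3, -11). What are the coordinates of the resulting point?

Translation by (3, -11) (homogeneous matrix [[1, 0, 3], [0, 1, -11], [0, 0, 1]]):
x' = 10 + 3 = 13
y' = 7 + -11 = -4
Result: (13, -4)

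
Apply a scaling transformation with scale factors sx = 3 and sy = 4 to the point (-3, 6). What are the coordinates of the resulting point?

Scaling matrix:
[[3, 0], [0, 4]]
Result: (-3 × 3, 6 × 4) = (-9, 24)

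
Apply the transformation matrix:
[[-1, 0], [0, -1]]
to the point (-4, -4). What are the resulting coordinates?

Matrix multiplication:
[[-1, 0], [0, -1]] × [-4, -4]ᵀ
= [(-1)(-4) + (0)(-4), (0)(-4) + (-1)(-4)]ᵀ
= [4, 4]ᵀ
Result: (4, 4)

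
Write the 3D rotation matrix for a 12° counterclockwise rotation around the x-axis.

Rotation matrix for counterclockwise 12° around x-axis:
cos(12°) = 0.9781, sin(12°) = 0.2079
Result: [[1, 0, 0], [0, 0.9781, -0.2079], [0, 0.2079, 0.9781]]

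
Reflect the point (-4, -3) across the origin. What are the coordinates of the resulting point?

Reflection across origin: (-4, -3) → (4, 3)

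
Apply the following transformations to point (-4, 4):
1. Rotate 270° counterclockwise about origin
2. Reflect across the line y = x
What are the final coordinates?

Step 1: Rotate 270° → (4, 4)
Step 2: Reflect across line y = x → (4, 4)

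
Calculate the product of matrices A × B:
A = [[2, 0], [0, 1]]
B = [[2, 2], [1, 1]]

Matrix multiplication:
C[0][0] = 2×2 + 0×1 = 4
C[0][1] = 2×2 + 0×1 = 4
C[1][0] = 0×2 + 1×1 = 1
C[1][1] = 0×2 + 1×1 = 1
Result: [[4, 4], [1, 1]]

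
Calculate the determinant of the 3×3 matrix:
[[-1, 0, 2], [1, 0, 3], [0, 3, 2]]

Expansion along first row:
det = -1·det([[0,3],[3,2]]) - 0·det([[1,3],[0,2]]) + 2·det([[1,0],[0,3]])
    = -1·(0·2 - 3·3) - 0·(1·2 - 3·0) + 2·(1·3 - 0·0)
    = -1·-9 - 0·2 + 2·3
    = 9 + 0 + 6 = 15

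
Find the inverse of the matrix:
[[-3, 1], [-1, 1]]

For [[a,b],[c,d]], inverse = (1/det)·[[d,-b],[-c,a]]
det = (-3)(1) - (1)(-1) = -3 - -1 = -2
Inverse = (1/-2)·[[1, -1], [1, -3]]
= [[-1/2, 1/2], [-1/2, 3/2]]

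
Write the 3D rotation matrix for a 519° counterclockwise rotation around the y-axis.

Rotation matrix for counterclockwise 519° around y-axis:
cos(519°) = -0.9336, sin(519°) = 0.3584
Result: [[-0.9336, 0, 0.3584], [0, 1, 0], [-0.3584, 0, -0.9336]]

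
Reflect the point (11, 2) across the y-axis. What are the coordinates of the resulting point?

Reflection across y-axis: (11, 2) → (-11, 2)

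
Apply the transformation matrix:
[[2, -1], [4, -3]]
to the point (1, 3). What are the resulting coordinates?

Matrix multiplication:
[[2, -1], [4, -3]] × [1, 3]ᵀ
= [(2)(1) + (-1)(3), (4)(1) + (-3)(3)]ᵀ
= [-1, -5]ᵀ
Result: (-1, -5)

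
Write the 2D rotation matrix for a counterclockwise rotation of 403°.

Rotation matrix formula: [[cos θ, -sin θ], [sin θ, cos θ]]
For θ = 403°:
cos(403°) = 0.7314
sin(403°) = 0.6820
Result: [[0.7314, -0.6820], [0.6820, 0.7314]]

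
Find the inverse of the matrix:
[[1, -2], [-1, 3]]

For [[a,b],[c,d]], inverse = (1/det)·[[d,-b],[-c,a]]
det = (1)(3) - (-2)(-1) = 3 - 2 = 1
Inverse = [[3, 2], [1, 1]]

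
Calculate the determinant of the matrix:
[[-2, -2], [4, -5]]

For a 2×2 matrix [[a, b], [c, d]], det = ad - bc
det = (-2)(-5) - (-2)(4) = 10 - -8 = 18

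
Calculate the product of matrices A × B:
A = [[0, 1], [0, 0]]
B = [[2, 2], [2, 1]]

Matrix multiplication:
C[0][0] = 0×2 + 1×2 = 2
C[0][1] = 0×2 + 1×1 = 1
C[1][0] = 0×2 + 0×2 = 0
C[1][1] = 0×2 + 0×1 = 0
Result: [[2, 1], [0, 0]]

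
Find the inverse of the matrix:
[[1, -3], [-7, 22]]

For [[a,b],[c,d]], inverse = (1/det)·[[d,-b],[-c,a]]
det = (1)(22) - (-3)(-7) = 22 - 21 = 1
Inverse = [[22, 3], [7, 1]]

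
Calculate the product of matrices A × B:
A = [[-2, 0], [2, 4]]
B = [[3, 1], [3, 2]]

Matrix multiplication:
C[0][0] = -2×3 + 0×3 = -6
C[0][1] = -2×1 + 0×2 = -2
C[1][0] = 2×3 + 4×3 = 18
C[1][1] = 2×1 + 4×2 = 10
Result: [[-6, -2], [18, 10]]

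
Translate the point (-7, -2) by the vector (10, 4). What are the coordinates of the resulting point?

Translation by (10, 4) (homogeneous matrix [[1, 0, 10], [0, 1, 4], [0, 0, 1]]):
x' = -7 + 10 = 3
y' = -2 + 4 = 2
Result: (3, 2)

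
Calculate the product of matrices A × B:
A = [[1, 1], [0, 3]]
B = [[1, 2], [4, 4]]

Matrix multiplication:
C[0][0] = 1×1 + 1×4 = 5
C[0][1] = 1×2 + 1×4 = 6
C[1][0] = 0×1 + 3×4 = 12
C[1][1] = 0×2 + 3×4 = 12
Result: [[5, 6], [12, 12]]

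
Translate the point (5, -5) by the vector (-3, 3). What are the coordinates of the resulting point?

Translation by (-3, 3) (homogeneous matrix [[1, 0, -3], [0, 1, 3], [0, 0, 1]]):
x' = 5 + -3 = 2
y' = -5 + 3 = -2
Result: (2, -2)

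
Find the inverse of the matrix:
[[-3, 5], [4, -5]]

For [[a,b],[c,d]], inverse = (1/det)·[[d,-b],[-c,a]]
det = (-3)(-5) - (5)(4) = 15 - 20 = -5
Inverse = (1/-5)·[[-5, -5], [-4, -3]]
= [[1, 1], [4/5, 3/5]]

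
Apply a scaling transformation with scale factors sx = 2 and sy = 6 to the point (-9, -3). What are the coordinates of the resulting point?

Scaling matrix:
[[2, 0], [0, 6]]
Result: (-9 × 2, -3 × 6) = (-18, -18)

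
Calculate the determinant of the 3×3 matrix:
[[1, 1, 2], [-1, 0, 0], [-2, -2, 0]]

Expansion along first row:
det = 1·det([[0,0],[-2,0]]) - 1·det([[-1,0],[-2,0]]) + 2·det([[-1,0],[-2,-2]])
    = 1·(0·0 - 0·-2) - 1·(-1·0 - 0·-2) + 2·(-1·-2 - 0·-2)
    = 1·0 - 1·0 + 2·2
    = 0 + 0 + 4 = 4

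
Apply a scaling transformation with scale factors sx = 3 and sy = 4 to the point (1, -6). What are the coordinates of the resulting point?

Scaling matrix:
[[3, 0], [0, 4]]
Result: (1 × 3, -6 × 4) = (3, -24)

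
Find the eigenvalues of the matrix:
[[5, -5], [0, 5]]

Characteristic equation: det(A - λI) = 0
λ² - (trace)λ + (det) = 0
trace = 5 + 5 = 10, det = (5)(5) - (-5)(0) = 25
λ² - (10)λ + (25) = 0
λ = (10 ± √((10)² - 4·(25))) / 2 = (10 ± √0) / 2
Solving: λ = 5, 5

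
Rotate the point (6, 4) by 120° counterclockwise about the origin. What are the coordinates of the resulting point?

Rotation matrix for 120°: [[cos 120°, -sin 120°], [sin 120°, cos 120°]] ≈ [[-0.500000, -0.866025], [0.866025, -0.500000]]
[[-0.500000, -0.866025], [0.866025, -0.500000]] × [6, 4]ᵀ ≈ [-6.4641, 3.1962]ᵀ
Result: (-6.4641, 3.1962)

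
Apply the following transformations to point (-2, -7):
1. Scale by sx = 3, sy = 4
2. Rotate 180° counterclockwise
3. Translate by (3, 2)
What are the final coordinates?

Step 1: Scale → (-6, -28)
Step 2: Rotate 180° → (6, 28)
Step 3: Translate → (9, 30)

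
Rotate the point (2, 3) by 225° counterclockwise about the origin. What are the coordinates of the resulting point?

Rotation matrix for 225°: [[cos 225°, -sin 225°], [sin 225°, cos 225°]] ≈ [[-0.707107, 0.707107], [-0.707107, -0.707107]]
[[-0.707107, 0.707107], [-0.707107, -0.707107]] × [2, 3]ᵀ ≈ [0.7071, -3.5355]ᵀ
Result: (0.7071, -3.5355)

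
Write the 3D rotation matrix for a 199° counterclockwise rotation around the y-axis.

Rotation matrix for counterclockwise 199° around y-axis:
cos(199°) = -0.9455, sin(199°) = -0.3256
Result: [[-0.9455, 0, -0.3256], [0, 1, 0], [0.3256, 0, -0.9455]]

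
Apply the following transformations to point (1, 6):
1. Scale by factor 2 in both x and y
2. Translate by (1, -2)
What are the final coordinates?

Step 1: Scale (1, 6) by 2 → (2, 12)
Step 2: Translate by (1, -2) → (3, 10)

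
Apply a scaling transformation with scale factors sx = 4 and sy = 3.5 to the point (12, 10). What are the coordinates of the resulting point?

Scaling matrix:
[[4, 0], [0, 3.50]]
Result: (12 × 4, 10 × 3.5) = (48, 35)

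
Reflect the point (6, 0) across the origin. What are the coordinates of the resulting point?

Reflection across origin: (6, 0) → (-6, 0)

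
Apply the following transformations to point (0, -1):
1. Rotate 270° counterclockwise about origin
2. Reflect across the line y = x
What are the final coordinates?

Step 1: Rotate 270° → (-1, 0)
Step 2: Reflect across line y = x → (0, -1)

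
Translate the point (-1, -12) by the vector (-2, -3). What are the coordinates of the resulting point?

Translation by (-2, -3) (homogeneous matrix [[1, 0, -2], [0, 1, -3], [0, 0, 1]]):
x' = -1 + -2 = -3
y' = -12 + -3 = -15
Result: (-3, -15)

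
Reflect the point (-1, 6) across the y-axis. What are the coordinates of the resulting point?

Reflection across y-axis: (-1, 6) → (1, 6)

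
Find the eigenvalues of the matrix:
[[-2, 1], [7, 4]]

Characteristic equation: det(A - λI) = 0
λ² - (trace)λ + (det) = 0
trace = -2 + 4 = 2, det = (-2)(4) - (1)(7) = -15
λ² - (2)λ + (-15) = 0
λ = (2 ± √((2)² - 4·(-15))) / 2 = (2 ± √64) / 2
Solving: λ = -3, 5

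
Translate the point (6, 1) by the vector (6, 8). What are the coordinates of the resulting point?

Translation by (6, 8) (homogeneous matrix [[1, 0, 6], [0, 1, 8], [0, 0, 1]]):
x' = 6 + 6 = 12
y' = 1 + 8 = 9
Result: (12, 9)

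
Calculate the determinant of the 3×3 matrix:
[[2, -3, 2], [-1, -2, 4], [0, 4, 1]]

Expansion along first row:
det = 2·det([[-2,4],[4,1]]) - -3·det([[-1,4],[0,1]]) + 2·det([[-1,-2],[0,4]])
    = 2·(-2·1 - 4·4) - -3·(-1·1 - 4·0) + 2·(-1·4 - -2·0)
    = 2·-18 - -3·-1 + 2·-4
    = -36 + -3 + -8 = -47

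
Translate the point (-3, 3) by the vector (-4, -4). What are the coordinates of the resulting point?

Translation by (-4, -4) (homogeneous matrix [[1, 0, -4], [0, 1, -4], [0, 0, 1]]):
x' = -3 + -4 = -7
y' = 3 + -4 = -1
Result: (-7, -1)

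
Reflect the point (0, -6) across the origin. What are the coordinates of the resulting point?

Reflection across origin: (0, -6) → (0, 6)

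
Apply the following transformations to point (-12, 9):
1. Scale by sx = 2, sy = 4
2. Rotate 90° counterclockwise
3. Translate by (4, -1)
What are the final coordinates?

Step 1: Scale → (-24, 36)
Step 2: Rotate 90° → (-36, -24)
Step 3: Translate → (-32, -25)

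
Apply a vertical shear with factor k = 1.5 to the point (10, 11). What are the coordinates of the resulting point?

Shear matrix for vertical shear with factor k = 1.5:
[[1, 0], [1.50, 1]]
Result: (10, 11) → (10, 26)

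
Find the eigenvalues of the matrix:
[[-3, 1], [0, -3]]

Characteristic equation: det(A - λI) = 0
λ² - (trace)λ + (det) = 0
trace = -3 + -3 = -6, det = (-3)(-3) - (1)(0) = 9
λ² - (-6)λ + (9) = 0
λ = (-6 ± √((-6)² - 4·(9))) / 2 = (-6 ± √0) / 2
Solving: λ = -3, -3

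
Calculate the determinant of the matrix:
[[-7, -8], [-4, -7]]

For a 2×2 matrix [[a, b], [c, d]], det = ad - bc
det = (-7)(-7) - (-8)(-4) = 49 - 32 = 17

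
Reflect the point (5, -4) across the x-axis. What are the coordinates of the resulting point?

Reflection across x-axis: (5, -4) → (5, 4)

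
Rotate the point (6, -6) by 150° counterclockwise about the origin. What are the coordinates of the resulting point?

Rotation matrix for 150°: [[cos 150°, -sin 150°], [sin 150°, cos 150°]] ≈ [[-0.866025, -0.500000], [0.500000, -0.866025]]
[[-0.866025, -0.500000], [0.500000, -0.866025]] × [6, -6]ᵀ ≈ [-2.1962, 8.1962]ᵀ
Result: (-2.1962, 8.1962)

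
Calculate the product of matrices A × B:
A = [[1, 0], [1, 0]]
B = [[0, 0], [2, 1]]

Matrix multiplication:
C[0][0] = 1×0 + 0×2 = 0
C[0][1] = 1×0 + 0×1 = 0
C[1][0] = 1×0 + 0×2 = 0
C[1][1] = 1×0 + 0×1 = 0
Result: [[0, 0], [0, 0]]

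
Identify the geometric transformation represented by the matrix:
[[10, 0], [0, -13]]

This matrix represents: non-uniform scaling by sx = 10, sy = -13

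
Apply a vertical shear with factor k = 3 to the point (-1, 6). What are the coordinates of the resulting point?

Shear matrix for vertical shear with factor k = 3:
[[1, 0], [3, 1]]
Result: (-1, 6) → (-1, 3)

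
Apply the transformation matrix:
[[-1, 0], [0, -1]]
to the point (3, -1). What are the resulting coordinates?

Matrix multiplication:
[[-1, 0], [0, -1]] × [3, -1]ᵀ
= [(-1)(3) + (0)(-1), (0)(3) + (-1)(-1)]ᵀ
= [-3, 1]ᵀ
Result: (-3, 1)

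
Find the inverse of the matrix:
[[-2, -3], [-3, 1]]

For [[a,b],[c,d]], inverse = (1/det)·[[d,-b],[-c,a]]
det = (-2)(1) - (-3)(-3) = -2 - 9 = -11
Inverse = (1/-11)·[[1, 3], [3, -2]]
= [[-1/11, -3/11], [-3/11, 2/11]]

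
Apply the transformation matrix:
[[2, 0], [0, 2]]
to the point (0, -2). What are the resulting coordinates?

Matrix multiplication:
[[2, 0], [0, 2]] × [0, -2]ᵀ
= [(2)(0) + (0)(-2), (0)(0) + (2)(-2)]ᵀ
= [0, -4]ᵀ
Result: (0, -4)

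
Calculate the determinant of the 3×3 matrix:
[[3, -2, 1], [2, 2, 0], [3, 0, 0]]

Expansion along first row:
det = 3·det([[2,0],[0,0]]) - -2·det([[2,0],[3,0]]) + 1·det([[2,2],[3,0]])
    = 3·(2·0 - 0·0) - -2·(2·0 - 0·3) + 1·(2·0 - 2·3)
    = 3·0 - -2·0 + 1·-6
    = 0 + 0 + -6 = -6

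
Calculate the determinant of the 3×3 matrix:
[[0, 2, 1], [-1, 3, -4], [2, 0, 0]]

Expansion along first row:
det = 0·det([[3,-4],[0,0]]) - 2·det([[-1,-4],[2,0]]) + 1·det([[-1,3],[2,0]])
    = 0·(3·0 - -4·0) - 2·(-1·0 - -4·2) + 1·(-1·0 - 3·2)
    = 0·0 - 2·8 + 1·-6
    = 0 + -16 + -6 = -22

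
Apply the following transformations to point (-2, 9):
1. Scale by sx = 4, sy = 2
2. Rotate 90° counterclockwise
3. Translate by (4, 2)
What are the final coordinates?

Step 1: Scale → (-8, 18)
Step 2: Rotate 90° → (-18, -8)
Step 3: Translate → (-14, -6)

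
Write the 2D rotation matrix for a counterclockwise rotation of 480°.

Rotation matrix formula: [[cos θ, -sin θ], [sin θ, cos θ]]
For θ = 480°:
cos(480°) = -1/2
sin(480°) = √3/2
Result: [[-1/2, -√3/2], [√3/2, -1/2]]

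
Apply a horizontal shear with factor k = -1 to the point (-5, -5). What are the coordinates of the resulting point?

Shear matrix for horizontal shear with factor k = -1:
[[1, -1], [0, 1]]
Result: (-5, -5) → (0, -5)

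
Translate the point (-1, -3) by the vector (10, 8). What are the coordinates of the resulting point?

Translation by (10, 8) (homogeneous matrix [[1, 0, 10], [0, 1, 8], [0, 0, 1]]):
x' = -1 + 10 = 9
y' = -3 + 8 = 5
Result: (9, 5)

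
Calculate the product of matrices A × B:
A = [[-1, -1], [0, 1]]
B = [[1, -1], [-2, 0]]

Matrix multiplication:
C[0][0] = -1×1 + -1×-2 = 1
C[0][1] = -1×-1 + -1×0 = 1
C[1][0] = 0×1 + 1×-2 = -2
C[1][1] = 0×-1 + 1×0 = 0
Result: [[1, 1], [-2, 0]]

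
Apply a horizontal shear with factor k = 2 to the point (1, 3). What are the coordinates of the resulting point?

Shear matrix for horizontal shear with factor k = 2:
[[1, 2], [0, 1]]
Result: (1, 3) → (7, 3)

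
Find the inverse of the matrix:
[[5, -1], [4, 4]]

For [[a,b],[c,d]], inverse = (1/det)·[[d,-b],[-c,a]]
det = (5)(4) - (-1)(4) = 20 - -4 = 24
Inverse = (1/24)·[[4, 1], [-4, 5]]
= [[1/6, 1/24], [-1/6, 5/24]]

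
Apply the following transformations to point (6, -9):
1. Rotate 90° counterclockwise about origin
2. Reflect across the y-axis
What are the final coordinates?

Step 1: Rotate 90° → (9, 6)
Step 2: Reflect across y-axis → (-9, 6)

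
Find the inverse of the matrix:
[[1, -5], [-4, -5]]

For [[a,b],[c,d]], inverse = (1/det)·[[d,-b],[-c,a]]
det = (1)(-5) - (-5)(-4) = -5 - 20 = -25
Inverse = (1/-25)·[[-5, 5], [4, 1]]
= [[1/5, -1/5], [-4/25, -1/25]]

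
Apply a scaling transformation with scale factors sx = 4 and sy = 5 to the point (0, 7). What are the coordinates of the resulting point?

Scaling matrix:
[[4, 0], [0, 5]]
Result: (0 × 4, 7 × 5) = (0, 35)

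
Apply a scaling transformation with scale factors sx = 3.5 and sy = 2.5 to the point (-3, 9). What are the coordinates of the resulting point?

Scaling matrix:
[[3.50, 0], [0, 2.50]]
Result: (-3 × 3.5, 9 × 2.5) = (-10.5, 22.5)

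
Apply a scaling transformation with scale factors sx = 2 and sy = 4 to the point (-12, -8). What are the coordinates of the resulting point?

Scaling matrix:
[[2, 0], [0, 4]]
Result: (-12 × 2, -8 × 4) = (-24, -32)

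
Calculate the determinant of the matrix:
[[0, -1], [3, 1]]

For a 2×2 matrix [[a, b], [c, d]], det = ad - bc
det = (0)(1) - (-1)(3) = 0 - -3 = 3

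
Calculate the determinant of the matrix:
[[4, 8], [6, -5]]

For a 2×2 matrix [[a, b], [c, d]], det = ad - bc
det = (4)(-5) - (8)(6) = -20 - 48 = -68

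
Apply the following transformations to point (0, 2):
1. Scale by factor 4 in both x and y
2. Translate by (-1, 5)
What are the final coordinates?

Step 1: Scale (0, 2) by 4 → (0, 8)
Step 2: Translate by (-1, 5) → (-1, 13)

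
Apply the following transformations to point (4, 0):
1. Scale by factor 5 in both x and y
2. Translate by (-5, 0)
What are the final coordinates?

Step 1: Scale (4, 0) by 5 → (20, 0)
Step 2: Translate by (-5, 0) → (15, 0)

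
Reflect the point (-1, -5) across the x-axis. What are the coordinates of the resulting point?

Reflection across x-axis: (-1, -5) → (-1, 5)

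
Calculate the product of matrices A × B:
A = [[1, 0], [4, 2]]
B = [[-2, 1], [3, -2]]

Matrix multiplication:
C[0][0] = 1×-2 + 0×3 = -2
C[0][1] = 1×1 + 0×-2 = 1
C[1][0] = 4×-2 + 2×3 = -2
C[1][1] = 4×1 + 2×-2 = 0
Result: [[-2, 1], [-2, 0]]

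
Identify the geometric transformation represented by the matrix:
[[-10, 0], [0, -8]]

This matrix represents: non-uniform scaling by sx = -10, sy = -8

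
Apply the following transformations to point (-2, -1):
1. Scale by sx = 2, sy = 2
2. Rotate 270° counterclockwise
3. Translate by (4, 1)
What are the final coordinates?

Step 1: Scale → (-4, -2)
Step 2: Rotate 270° → (-2, 4)
Step 3: Translate → (2, 5)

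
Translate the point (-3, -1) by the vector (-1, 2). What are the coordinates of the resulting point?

Translation by (-1, 2) (homogeneous matrix [[1, 0, -1], [0, 1, 2], [0, 0, 1]]):
x' = -3 + -1 = -4
y' = -1 + 2 = 1
Result: (-4, 1)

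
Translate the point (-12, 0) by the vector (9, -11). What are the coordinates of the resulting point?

Translation by (9, -11) (homogeneous matrix [[1, 0, 9], [0, 1, -11], [0, 0, 1]]):
x' = -12 + 9 = -3
y' = 0 + -11 = -11
Result: (-3, -11)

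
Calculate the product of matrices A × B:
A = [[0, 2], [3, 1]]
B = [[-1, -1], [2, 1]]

Matrix multiplication:
C[0][0] = 0×-1 + 2×2 = 4
C[0][1] = 0×-1 + 2×1 = 2
C[1][0] = 3×-1 + 1×2 = -1
C[1][1] = 3×-1 + 1×1 = -2
Result: [[4, 2], [-1, -2]]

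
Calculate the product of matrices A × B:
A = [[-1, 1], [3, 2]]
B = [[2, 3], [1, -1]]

Matrix multiplication:
C[0][0] = -1×2 + 1×1 = -1
C[0][1] = -1×3 + 1×-1 = -4
C[1][0] = 3×2 + 2×1 = 8
C[1][1] = 3×3 + 2×-1 = 7
Result: [[-1, -4], [8, 7]]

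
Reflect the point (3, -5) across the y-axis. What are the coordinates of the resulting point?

Reflection across y-axis: (3, -5) → (-3, -5)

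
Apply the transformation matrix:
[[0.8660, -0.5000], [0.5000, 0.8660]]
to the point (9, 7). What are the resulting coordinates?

Matrix multiplication:
[[0.8660, -0.5000], [0.5000, 0.8660]] × [9, 7]ᵀ
= [(0.8660)(9) + (-0.5000)(7), (0.5000)(9) + (0.8660)(7)]ᵀ
= [4.2940, 10.5620]ᵀ
Result: (4.2940, 10.5620)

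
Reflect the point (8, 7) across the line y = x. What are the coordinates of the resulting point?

Reflection across line y = x: (8, 7) → (7, 8)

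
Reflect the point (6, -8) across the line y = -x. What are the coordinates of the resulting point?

Reflection across line y = -x: (6, -8) → (8, -6)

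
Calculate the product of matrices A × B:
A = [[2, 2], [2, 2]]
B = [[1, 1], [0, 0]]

Matrix multiplication:
C[0][0] = 2×1 + 2×0 = 2
C[0][1] = 2×1 + 2×0 = 2
C[1][0] = 2×1 + 2×0 = 2
C[1][1] = 2×1 + 2×0 = 2
Result: [[2, 2], [2, 2]]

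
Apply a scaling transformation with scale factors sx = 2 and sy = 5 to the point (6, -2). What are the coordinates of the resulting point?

Scaling matrix:
[[2, 0], [0, 5]]
Result: (6 × 2, -2 × 5) = (12, -10)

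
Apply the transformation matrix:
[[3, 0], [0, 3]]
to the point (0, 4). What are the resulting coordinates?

Matrix multiplication:
[[3, 0], [0, 3]] × [0, 4]ᵀ
= [(3)(0) + (0)(4), (0)(0) + (3)(4)]ᵀ
= [0, 12]ᵀ
Result: (0, 12)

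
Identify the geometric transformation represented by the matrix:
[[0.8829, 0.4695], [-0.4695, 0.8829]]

This matrix represents: rotation by 332° counterclockwise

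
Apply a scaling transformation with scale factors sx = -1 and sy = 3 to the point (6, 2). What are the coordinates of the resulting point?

Scaling matrix:
[[-1, 0], [0, 3]]
Result: (6 × -1, 2 × 3) = (-6, 6)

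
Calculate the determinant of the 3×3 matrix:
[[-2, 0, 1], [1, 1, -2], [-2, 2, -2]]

Expansion along first row:
det = -2·det([[1,-2],[2,-2]]) - 0·det([[1,-2],[-2,-2]]) + 1·det([[1,1],[-2,2]])
    = -2·(1·-2 - -2·2) - 0·(1·-2 - -2·-2) + 1·(1·2 - 1·-2)
    = -2·2 - 0·-6 + 1·4
    = -4 + 0 + 4 = 0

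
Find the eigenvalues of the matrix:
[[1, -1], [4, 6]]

Characteristic equation: det(A - λI) = 0
λ² - (trace)λ + (det) = 0
trace = 1 + 6 = 7, det = (1)(6) - (-1)(4) = 10
λ² - (7)λ + (10) = 0
λ = (7 ± √((7)² - 4·(10))) / 2 = (7 ± √9) / 2
Solving: λ = 2, 5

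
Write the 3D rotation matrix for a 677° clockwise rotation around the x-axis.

Rotation matrix for clockwise 677° around x-axis:
A clockwise rotation by 677° is a counterclockwise rotation by -677°.
cos(-677°) = 0.7314, sin(-677°) = 0.6820
Result: [[1, 0, 0], [0, 0.7314, -0.6820], [0, 0.6820, 0.7314]]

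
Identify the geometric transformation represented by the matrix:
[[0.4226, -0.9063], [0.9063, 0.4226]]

This matrix represents: rotation by 65° counterclockwise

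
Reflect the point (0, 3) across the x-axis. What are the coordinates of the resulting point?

Reflection across x-axis: (0, 3) → (0, -3)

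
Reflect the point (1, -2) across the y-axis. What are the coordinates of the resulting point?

Reflection across y-axis: (1, -2) → (-1, -2)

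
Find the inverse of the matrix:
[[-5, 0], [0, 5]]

For [[a,b],[c,d]], inverse = (1/det)·[[d,-b],[-c,a]]
det = (-5)(5) - (0)(0) = -25 - 0 = -25
Inverse = (1/-25)·[[5, 0], [0, -5]]
= [[-1/5, 0], [0, 1/5]]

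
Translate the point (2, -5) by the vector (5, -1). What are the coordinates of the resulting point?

Translation by (5, -1) (homogeneous matrix [[1, 0, 5], [0, 1, -1], [0, 0, 1]]):
x' = 2 + 5 = 7
y' = -5 + -1 = -6
Result: (7, -6)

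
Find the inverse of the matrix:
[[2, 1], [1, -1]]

For [[a,b],[c,d]], inverse = (1/det)·[[d,-b],[-c,a]]
det = (2)(-1) - (1)(1) = -2 - 1 = -3
Inverse = (1/-3)·[[-1, -1], [-1, 2]]
= [[1/3, 1/3], [1/3, -2/3]]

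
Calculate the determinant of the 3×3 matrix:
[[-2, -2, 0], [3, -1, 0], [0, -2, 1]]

Expansion along first row:
det = -2·det([[-1,0],[-2,1]]) - -2·det([[3,0],[0,1]]) + 0·det([[3,-1],[0,-2]])
    = -2·(-1·1 - 0·-2) - -2·(3·1 - 0·0) + 0·(3·-2 - -1·0)
    = -2·-1 - -2·3 + 0·-6
    = 2 + 6 + 0 = 8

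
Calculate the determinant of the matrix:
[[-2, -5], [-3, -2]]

For a 2×2 matrix [[a, b], [c, d]], det = ad - bc
det = (-2)(-2) - (-5)(-3) = 4 - 15 = -11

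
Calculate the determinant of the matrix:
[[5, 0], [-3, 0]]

For a 2×2 matrix [[a, b], [c, d]], det = ad - bc
det = (5)(0) - (0)(-3) = 0 - 0 = 0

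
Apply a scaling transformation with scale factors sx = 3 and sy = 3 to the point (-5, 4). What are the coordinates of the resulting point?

Scaling matrix:
[[3, 0], [0, 3]]
Result: (-5 × 3, 4 × 3) = (-15, 12)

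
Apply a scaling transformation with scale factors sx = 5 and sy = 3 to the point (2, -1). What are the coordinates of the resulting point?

Scaling matrix:
[[5, 0], [0, 3]]
Result: (2 × 5, -1 × 3) = (10, -3)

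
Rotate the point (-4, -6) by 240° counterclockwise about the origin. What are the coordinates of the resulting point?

Rotation matrix for 240°: [[cos 240°, -sin 240°], [sin 240°, cos 240°]] ≈ [[-0.500000, 0.866025], [-0.866025, -0.500000]]
[[-0.500000, 0.866025], [-0.866025, -0.500000]] × [-4, -6]ᵀ ≈ [-3.1962, 6.4641]ᵀ
Result: (-3.1962, 6.4641)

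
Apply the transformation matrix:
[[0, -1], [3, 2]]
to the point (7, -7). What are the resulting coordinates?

Matrix multiplication:
[[0, -1], [3, 2]] × [7, -7]ᵀ
= [(0)(7) + (-1)(-7), (3)(7) + (2)(-7)]ᵀ
= [7, 7]ᵀ
Result: (7, 7)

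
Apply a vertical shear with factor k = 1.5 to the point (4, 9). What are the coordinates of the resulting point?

Shear matrix for vertical shear with factor k = 1.5:
[[1, 0], [1.50, 1]]
Result: (4, 9) → (4, 15)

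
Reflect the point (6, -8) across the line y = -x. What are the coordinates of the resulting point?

Reflection across line y = -x: (6, -8) → (8, -6)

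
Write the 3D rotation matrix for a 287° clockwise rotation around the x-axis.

Rotation matrix for clockwise 287° around x-axis:
A clockwise rotation by 287° is a counterclockwise rotation by -287°.
cos(-287°) = 0.2924, sin(-287°) = 0.9563
Result: [[1, 0, 0], [0, 0.2924, -0.9563], [0, 0.9563, 0.2924]]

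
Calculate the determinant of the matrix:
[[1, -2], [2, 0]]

For a 2×2 matrix [[a, b], [c, d]], det = ad - bc
det = (1)(0) - (-2)(2) = 0 - -4 = 4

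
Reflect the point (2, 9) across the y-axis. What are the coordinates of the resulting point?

Reflection across y-axis: (2, 9) → (-2, 9)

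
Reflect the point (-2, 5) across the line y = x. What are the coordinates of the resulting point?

Reflection across line y = x: (-2, 5) → (5, -2)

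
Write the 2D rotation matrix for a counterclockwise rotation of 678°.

Rotation matrix formula: [[cos θ, -sin θ], [sin θ, cos θ]]
For θ = 678°:
cos(678°) = 0.7431
sin(678°) = -0.6691
Result: [[0.7431, 0.6691], [-0.6691, 0.7431]]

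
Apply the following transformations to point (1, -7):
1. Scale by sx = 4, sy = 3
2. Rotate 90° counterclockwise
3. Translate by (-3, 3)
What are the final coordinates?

Step 1: Scale → (4, -21)
Step 2: Rotate 90° → (21, 4)
Step 3: Translate → (18, 7)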